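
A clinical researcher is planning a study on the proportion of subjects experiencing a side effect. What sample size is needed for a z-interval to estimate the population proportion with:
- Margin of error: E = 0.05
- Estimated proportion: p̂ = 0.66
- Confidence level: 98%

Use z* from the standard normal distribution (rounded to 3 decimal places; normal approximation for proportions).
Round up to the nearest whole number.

Using z* for proportion z-interval (normal approximation).

For 98% confidence, z* = 2.326 (from standard normal table)

Sample size formula for proportion z-interval: n = z*²p̂(1-p̂)/E²

n = 2.326² × 0.66 × 0.34 / 0.05²
  = 5.410276 × 0.2244 / 0.0025
  = 485.6264

Round up to the nearest whole number: n = 486

486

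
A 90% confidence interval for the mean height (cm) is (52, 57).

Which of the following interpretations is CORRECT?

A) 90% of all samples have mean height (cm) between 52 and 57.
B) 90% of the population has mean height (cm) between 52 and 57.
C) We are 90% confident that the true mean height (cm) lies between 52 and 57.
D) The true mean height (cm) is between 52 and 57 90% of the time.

A confidence interval represents our confidence in the procedure, not a probability statement about the parameter.

Key concept: If we repeated this sampling process many times and computed a 90% CI each time, about 90% of those intervals would contain the true population parameter.

For this specific interval (52, 57):
- Midpoint (point estimate): 54.5
- Margin of error: 2.5

The correct interpretation is the one stating confidence that the true parameter lies in the interval — option C.

C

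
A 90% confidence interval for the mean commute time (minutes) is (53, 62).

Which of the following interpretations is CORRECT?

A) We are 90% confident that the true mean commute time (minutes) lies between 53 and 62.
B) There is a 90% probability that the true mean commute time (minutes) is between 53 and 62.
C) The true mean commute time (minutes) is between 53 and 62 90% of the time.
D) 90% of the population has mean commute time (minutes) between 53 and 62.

A confidence interval represents our confidence in the procedure, not a probability statement about the parameter.

Key concept: If we repeated this sampling process many times and computed a 90% CI each time, about 90% of those intervals would contain the true population parameter.

For this specific interval (53, 62):
- Midpoint (point estimate): 57.5
- Margin of error: 4.5

The correct interpretation is the one stating confidence that the true parameter lies in the interval — option A.

A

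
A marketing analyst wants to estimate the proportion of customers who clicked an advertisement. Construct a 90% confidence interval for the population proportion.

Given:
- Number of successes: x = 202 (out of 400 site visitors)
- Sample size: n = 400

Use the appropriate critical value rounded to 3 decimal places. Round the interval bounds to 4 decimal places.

Sample proportion: p̂ = 202/400 = 0.505000

Check conditions for normal approximation:
  np̂ = 202 ≥ 10 ✓
  n(1-p̂) = 198 ≥ 10 ✓

The sample is large enough, so use a z-interval (normal approximation) for the proportion.

For 90% confidence, z* = 1.645 (from standard normal table)

Standard error: SE = √(p̂(1-p̂)/n) = √(0.505000×0.495000/400) = 0.02499875

Margin of error: E = z* × SE = 1.645 × 0.02499875 = 0.041123

Z-interval: p̂ ± E = 0.505000 ± 0.041123 = (0.463877, 0.546123)

Rounded to 4 decimal places:

(0.4639, 0.5461)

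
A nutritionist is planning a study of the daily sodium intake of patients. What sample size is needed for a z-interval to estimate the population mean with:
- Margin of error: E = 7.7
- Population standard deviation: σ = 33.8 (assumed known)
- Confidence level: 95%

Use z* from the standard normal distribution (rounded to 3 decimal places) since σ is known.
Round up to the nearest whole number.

Using z* since population σ is known (z-interval formula).

For 95% confidence, z* = 1.96 (from standard normal table)

Sample size formula for z-interval: n = (z*σ/E)²

n = (1.96 × 33.8 / 7.7)²
  = (8.603636)²
  = 74.0226

Round up to the nearest whole number: n = 75

75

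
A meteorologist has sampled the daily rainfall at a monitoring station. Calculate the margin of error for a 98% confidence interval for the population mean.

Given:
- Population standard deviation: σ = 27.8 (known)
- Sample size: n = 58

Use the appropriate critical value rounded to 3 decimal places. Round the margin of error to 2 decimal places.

The population standard deviation σ is known, so use the z-interval margin of error formula.

For 98% confidence, z* = 2.326 (from standard normal table)

Margin of error formula for z-interval: E = z* × σ/√n

E = 2.326 × 27.8/√58
  = 2.326 × 3.650319
  = 8.4906

Rounded to 2 decimal places:

8.49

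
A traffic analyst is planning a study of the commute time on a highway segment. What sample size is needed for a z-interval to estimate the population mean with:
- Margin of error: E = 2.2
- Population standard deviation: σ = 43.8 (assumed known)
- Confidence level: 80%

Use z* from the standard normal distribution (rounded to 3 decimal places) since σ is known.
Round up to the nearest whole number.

Using z* since population σ is known (z-interval formula).

For 80% confidence, z* = 1.282 (from standard normal table)

Sample size formula for z-interval: n = (z*σ/E)²

n = (1.282 × 43.8 / 2.2)²
  = (25.523455)²
  = 651.4467

Round up to the nearest whole number: n = 652

652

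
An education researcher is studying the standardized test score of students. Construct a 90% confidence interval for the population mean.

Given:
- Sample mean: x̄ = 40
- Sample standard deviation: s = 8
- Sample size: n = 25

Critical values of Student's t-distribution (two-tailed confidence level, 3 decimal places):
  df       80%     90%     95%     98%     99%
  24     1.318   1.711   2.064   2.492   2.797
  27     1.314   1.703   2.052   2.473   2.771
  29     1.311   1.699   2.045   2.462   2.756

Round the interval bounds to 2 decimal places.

The population standard deviation σ is unknown (only the sample standard deviation s is given), so use a t-interval with df = n - 1 = 25 - 1 = 24.

For 90% confidence with df = 24, t* = 1.711 (from t-table)

Standard error: SE = s/√n = 8/√25 = 1.600000

Margin of error: E = t* × SE = 1.711 × 1.600000 = 2.7376

T-interval: x̄ ± E = 40 ± 2.7376 = (37.2624, 42.7376)

Rounded to 2 decimal places:

(37.26, 42.74)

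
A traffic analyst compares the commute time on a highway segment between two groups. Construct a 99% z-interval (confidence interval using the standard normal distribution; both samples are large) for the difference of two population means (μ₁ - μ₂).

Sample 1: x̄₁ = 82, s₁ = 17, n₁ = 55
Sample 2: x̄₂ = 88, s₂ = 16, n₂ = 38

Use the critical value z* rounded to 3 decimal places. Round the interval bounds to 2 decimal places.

Both samples are large (n₁ = 55 ≥ 30, n₂ = 38 ≥ 30), so a z-interval for the difference of means applies.

Point estimate: x̄₁ - x̄₂ = 82 - 88 = -6

Standard error: SE = √(s₁²/n₁ + s₂²/n₂)
= √(17²/55 + 16²/38)
= √(5.254545 + 6.736842)
= 3.462858

For 99% confidence, z* = 2.576 (from standard normal table)
Margin of error: E = z* × SE = 2.576 × 3.462858 = 8.9203

Z-interval: (x̄₁ - x̄₂) ± E = -6 ± 8.9203 = (-14.9203, 2.9203)

Rounded to 2 decimal places:

(-14.92, 2.92)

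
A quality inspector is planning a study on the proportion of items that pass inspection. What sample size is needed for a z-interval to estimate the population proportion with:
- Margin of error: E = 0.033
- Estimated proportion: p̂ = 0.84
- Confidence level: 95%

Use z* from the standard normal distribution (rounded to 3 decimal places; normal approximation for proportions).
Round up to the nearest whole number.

Using z* for proportion z-interval (normal approximation).

For 95% confidence, z* = 1.96 (from standard normal table)

Sample size formula for proportion z-interval: n = z*²p̂(1-p̂)/E²

n = 1.96² × 0.84 × 0.16 / 0.033²
  = 3.8416 × 0.1344 / 0.001089
  = 474.1148

Round up to the nearest whole number: n = 475

475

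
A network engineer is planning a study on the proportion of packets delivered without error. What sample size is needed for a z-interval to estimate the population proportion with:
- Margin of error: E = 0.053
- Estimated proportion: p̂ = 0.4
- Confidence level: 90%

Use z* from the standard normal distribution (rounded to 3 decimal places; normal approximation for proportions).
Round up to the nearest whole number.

Using z* for proportion z-interval (normal approximation).

For 90% confidence, z* = 1.645 (from standard normal table)

Sample size formula for proportion z-interval: n = z*²p̂(1-p̂)/E²

n = 1.645² × 0.4 × 0.6 / 0.053²
  = 2.706025 × 0.24 / 0.002809
  = 231.2019

Round up to the nearest whole number: n = 232

232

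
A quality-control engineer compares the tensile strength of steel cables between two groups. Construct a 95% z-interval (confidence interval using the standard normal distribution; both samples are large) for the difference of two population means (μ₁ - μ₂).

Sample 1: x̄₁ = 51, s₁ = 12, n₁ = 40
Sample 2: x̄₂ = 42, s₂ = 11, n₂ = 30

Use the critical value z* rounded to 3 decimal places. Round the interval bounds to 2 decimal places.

Both samples are large (n₁ = 40 ≥ 30, n₂ = 30 ≥ 30), so a z-interval for the difference of means applies.

Point estimate: x̄₁ - x̄₂ = 51 - 42 = 9

Standard error: SE = √(s₁²/n₁ + s₂²/n₂)
= √(12²/40 + 11²/30)
= √(3.600000 + 4.033333)
= 2.762849

For 95% confidence, z* = 1.96 (from standard normal table)
Margin of error: E = z* × SE = 1.96 × 2.762849 = 5.4152

Z-interval: (x̄₁ - x̄₂) ± E = 9 ± 5.4152 = (3.5848, 14.4152)

Rounded to 2 decimal places:

(3.58, 14.42)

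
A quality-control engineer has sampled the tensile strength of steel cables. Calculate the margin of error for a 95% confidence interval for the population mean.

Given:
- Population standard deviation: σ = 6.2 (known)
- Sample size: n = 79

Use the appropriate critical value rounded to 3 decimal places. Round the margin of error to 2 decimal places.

The population standard deviation σ is known, so use the z-interval margin of error formula.

For 95% confidence, z* = 1.96 (from standard normal table)

Margin of error formula for z-interval: E = z* × σ/√n

E = 1.96 × 6.2/√79
  = 1.96 × 0.697554
  = 1.3672

Rounded to 2 decimal places:

1.37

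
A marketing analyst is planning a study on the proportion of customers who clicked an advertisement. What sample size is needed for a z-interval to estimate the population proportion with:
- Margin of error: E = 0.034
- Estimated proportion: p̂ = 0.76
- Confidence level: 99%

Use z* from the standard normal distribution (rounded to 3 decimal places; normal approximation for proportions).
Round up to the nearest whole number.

Using z* for proportion z-interval (normal approximation).

For 99% confidence, z* = 2.576 (from standard normal table)

Sample size formula for proportion z-interval: n = z*²p̂(1-p̂)/E²

n = 2.576² × 0.76 × 0.24 / 0.034²
  = 6.635776 × 0.1824 / 0.001156
  = 1047.0290

Round up to the nearest whole number: n = 1048

1048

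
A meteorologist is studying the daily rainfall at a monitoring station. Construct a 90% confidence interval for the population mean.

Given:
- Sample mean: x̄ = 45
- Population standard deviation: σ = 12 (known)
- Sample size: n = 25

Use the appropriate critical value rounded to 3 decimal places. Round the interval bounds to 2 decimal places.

The population standard deviation σ is known, so use a z-interval (standard normal critical value).

For 90% confidence, z* = 1.645 (from standard normal table)

Standard error: SE = σ/√n = 12/√25 = 2.400000

Margin of error: E = z* × SE = 1.645 × 2.400000 = 3.9480

Z-interval: x̄ ± E = 45 ± 3.9480 = (41.0520, 48.9480)

Rounded to 2 decimal places:

(41.05, 48.95)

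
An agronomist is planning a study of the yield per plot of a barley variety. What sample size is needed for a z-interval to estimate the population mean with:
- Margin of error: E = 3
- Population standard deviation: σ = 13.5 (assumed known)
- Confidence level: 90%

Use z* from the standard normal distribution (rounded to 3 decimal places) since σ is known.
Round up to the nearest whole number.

Using z* since population σ is known (z-interval formula).

For 90% confidence, z* = 1.645 (from standard normal table)

Sample size formula for z-interval: n = (z*σ/E)²

n = (1.645 × 13.5 / 3)²
  = (7.402500)²
  = 54.7970

Round up to the nearest whole number: n = 55

55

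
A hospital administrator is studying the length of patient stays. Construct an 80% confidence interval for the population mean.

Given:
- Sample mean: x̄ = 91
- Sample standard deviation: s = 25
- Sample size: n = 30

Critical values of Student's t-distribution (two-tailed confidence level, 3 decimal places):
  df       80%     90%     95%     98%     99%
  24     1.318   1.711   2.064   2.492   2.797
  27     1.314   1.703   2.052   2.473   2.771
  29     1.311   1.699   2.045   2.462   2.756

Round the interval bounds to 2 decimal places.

The population standard deviation σ is unknown (only the sample standard deviation s is given), so use a t-interval with df = n - 1 = 30 - 1 = 29.

For 80% confidence with df = 29, t* = 1.311 (from t-table)

Standard error: SE = s/√n = 25/√30 = 4.564355

Margin of error: E = t* × SE = 1.311 × 4.564355 = 5.9839

T-interval: x̄ ± E = 91 ± 5.9839 = (85.0161, 96.9839)

Rounded to 2 decimal places:

(85.02, 96.98)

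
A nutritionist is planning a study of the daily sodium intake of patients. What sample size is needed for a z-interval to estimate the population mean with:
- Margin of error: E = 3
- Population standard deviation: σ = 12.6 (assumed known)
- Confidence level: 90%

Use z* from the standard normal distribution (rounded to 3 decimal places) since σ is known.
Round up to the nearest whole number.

Using z* since population σ is known (z-interval formula).

For 90% confidence, z* = 1.645 (from standard normal table)

Sample size formula for z-interval: n = (z*σ/E)²

n = (1.645 × 12.6 / 3)²
  = (6.909000)²
  = 47.7343

Round up to the nearest whole number: n = 48

48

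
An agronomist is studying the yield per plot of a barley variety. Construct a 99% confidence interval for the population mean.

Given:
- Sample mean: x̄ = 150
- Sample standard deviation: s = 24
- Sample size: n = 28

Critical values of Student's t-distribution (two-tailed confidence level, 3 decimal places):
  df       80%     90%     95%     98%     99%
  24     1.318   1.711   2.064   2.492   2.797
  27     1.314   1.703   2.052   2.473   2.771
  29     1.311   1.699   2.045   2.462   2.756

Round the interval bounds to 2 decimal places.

The population standard deviation σ is unknown (only the sample standard deviation s is given), so use a t-interval with df = n - 1 = 28 - 1 = 27.

For 99% confidence with df = 27, t* = 2.771 (from t-table)

Standard error: SE = s/√n = 24/√28 = 4.535574

Margin of error: E = t* × SE = 2.771 × 4.535574 = 12.5681

T-interval: x̄ ± E = 150 ± 12.5681 = (137.4319, 162.5681)

Rounded to 2 decimal places:

(137.43, 162.57)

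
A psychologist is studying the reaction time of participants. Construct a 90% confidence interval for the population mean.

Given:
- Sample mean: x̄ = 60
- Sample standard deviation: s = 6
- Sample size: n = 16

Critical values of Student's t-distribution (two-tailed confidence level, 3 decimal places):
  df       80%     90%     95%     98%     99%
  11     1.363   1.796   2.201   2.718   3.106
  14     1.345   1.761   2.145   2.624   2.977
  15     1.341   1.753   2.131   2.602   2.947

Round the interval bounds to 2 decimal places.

The population standard deviation σ is unknown (only the sample standard deviation s is given), so use a t-interval with df = n - 1 = 16 - 1 = 15.

For 90% confidence with df = 15, t* = 1.753 (from t-table)

Standard error: SE = s/√n = 6/√16 = 1.500000

Margin of error: E = t* × SE = 1.753 × 1.500000 = 2.6295

T-interval: x̄ ± E = 60 ± 2.6295 = (57.3705, 62.6295)

Rounded to 2 decimal places:

(57.37, 62.63)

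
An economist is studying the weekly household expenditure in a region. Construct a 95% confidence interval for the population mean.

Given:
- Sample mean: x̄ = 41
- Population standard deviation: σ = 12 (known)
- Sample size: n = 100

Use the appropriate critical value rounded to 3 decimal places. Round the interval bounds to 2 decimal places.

The population standard deviation σ is known, so use a z-interval (standard normal critical value).

For 95% confidence, z* = 1.96 (from standard normal table)

Standard error: SE = σ/√n = 12/√100 = 1.200000

Margin of error: E = z* × SE = 1.96 × 1.200000 = 2.3520

Z-interval: x̄ ± E = 41 ± 2.3520 = (38.6480, 43.3520)

Rounded to 2 decimal places:

(38.65, 43.35)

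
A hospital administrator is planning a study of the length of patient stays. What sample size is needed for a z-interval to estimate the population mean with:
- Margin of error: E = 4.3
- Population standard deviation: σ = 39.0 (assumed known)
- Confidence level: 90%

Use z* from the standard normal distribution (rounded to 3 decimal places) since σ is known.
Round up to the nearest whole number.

Using z* since population σ is known (z-interval formula).

For 90% confidence, z* = 1.645 (from standard normal table)

Sample size formula for z-interval: n = (z*σ/E)²

n = (1.645 × 39.0 / 4.3)²
  = (14.919767)²
  = 222.5995

Round up to the nearest whole number: n = 223

223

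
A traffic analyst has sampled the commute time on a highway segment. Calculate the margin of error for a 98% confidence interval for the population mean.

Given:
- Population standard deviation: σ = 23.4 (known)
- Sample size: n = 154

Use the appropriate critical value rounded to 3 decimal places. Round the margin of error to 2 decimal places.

The population standard deviation σ is known, so use the z-interval margin of error formula.

For 98% confidence, z* = 2.326 (from standard normal table)

Margin of error formula for z-interval: E = z* × σ/√n

E = 2.326 × 23.4/√154
  = 2.326 × 1.885626
  = 4.3860

Rounded to 2 decimal places:

4.39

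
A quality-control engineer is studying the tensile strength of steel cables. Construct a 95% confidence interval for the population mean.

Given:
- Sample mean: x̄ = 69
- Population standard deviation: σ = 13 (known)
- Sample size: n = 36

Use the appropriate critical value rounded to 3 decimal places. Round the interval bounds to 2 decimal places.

The population standard deviation σ is known, so use a z-interval (standard normal critical value).

For 95% confidence, z* = 1.96 (from standard normal table)

Standard error: SE = σ/√n = 13/√36 = 2.166667

Margin of error: E = z* × SE = 1.96 × 2.166667 = 4.2467

Z-interval: x̄ ± E = 69 ± 4.2467 = (64.7533, 73.2467)

Rounded to 2 decimal places:

(64.75, 73.25)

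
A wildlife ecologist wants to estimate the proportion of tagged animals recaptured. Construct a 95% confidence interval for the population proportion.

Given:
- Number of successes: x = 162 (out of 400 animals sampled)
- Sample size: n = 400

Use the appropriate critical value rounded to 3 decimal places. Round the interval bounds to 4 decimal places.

Sample proportion: p̂ = 162/400 = 0.405000

Check conditions for normal approximation:
  np̂ = 162 ≥ 10 ✓
  n(1-p̂) = 238 ≥ 10 ✓

The sample is large enough, so use a z-interval (normal approximation) for the proportion.

For 95% confidence, z* = 1.96 (from standard normal table)

Standard error: SE = √(p̂(1-p̂)/n) = √(0.405000×0.595000/400) = 0.02454460

Margin of error: E = z* × SE = 1.96 × 0.02454460 = 0.048107

Z-interval: p̂ ± E = 0.405000 ± 0.048107 = (0.356893, 0.453107)

Rounded to 4 decimal places:

(0.3569, 0.4531)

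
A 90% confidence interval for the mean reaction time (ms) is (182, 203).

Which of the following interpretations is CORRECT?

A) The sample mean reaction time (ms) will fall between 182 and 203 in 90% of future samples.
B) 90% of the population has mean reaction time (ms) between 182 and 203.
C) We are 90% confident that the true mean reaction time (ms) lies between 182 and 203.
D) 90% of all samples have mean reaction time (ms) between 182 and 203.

A confidence interval represents our confidence in the procedure, not a probability statement about the parameter.

Key concept: If we repeated this sampling process many times and computed a 90% CI each time, about 90% of those intervals would contain the true population parameter.

For this specific interval (182, 203):
- Midpoint (point estimate): 192.5
- Margin of error: 10.5

The correct interpretation is the one stating confidence that the true parameter lies in the interval — option C.

C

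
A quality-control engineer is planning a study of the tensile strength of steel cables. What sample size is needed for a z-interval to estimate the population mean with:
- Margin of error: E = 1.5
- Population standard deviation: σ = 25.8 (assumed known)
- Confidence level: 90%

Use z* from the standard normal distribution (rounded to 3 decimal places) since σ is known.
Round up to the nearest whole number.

Using z* since population σ is known (z-interval formula).

For 90% confidence, z* = 1.645 (from standard normal table)

Sample size formula for z-interval: n = (z*σ/E)²

n = (1.645 × 25.8 / 1.5)²
  = (28.294000)²
  = 800.5504

Round up to the nearest whole number: n = 801

801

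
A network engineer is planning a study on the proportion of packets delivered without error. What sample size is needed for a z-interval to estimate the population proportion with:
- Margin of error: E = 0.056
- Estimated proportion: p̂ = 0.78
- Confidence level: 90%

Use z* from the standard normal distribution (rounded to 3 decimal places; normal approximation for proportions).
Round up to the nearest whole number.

Using z* for proportion z-interval (normal approximation).

For 90% confidence, z* = 1.645 (from standard normal table)

Sample size formula for proportion z-interval: n = z*²p̂(1-p̂)/E²

n = 1.645² × 0.78 × 0.22 / 0.056²
  = 2.706025 × 0.1716 / 0.003136
  = 148.0720

Round up to the nearest whole number: n = 149

149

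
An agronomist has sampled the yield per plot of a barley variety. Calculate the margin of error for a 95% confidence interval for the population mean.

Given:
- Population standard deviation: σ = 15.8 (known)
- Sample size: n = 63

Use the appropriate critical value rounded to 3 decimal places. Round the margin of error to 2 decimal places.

The population standard deviation σ is known, so use the z-interval margin of error formula.

For 95% confidence, z* = 1.96 (from standard normal table)

Margin of error formula for z-interval: E = z* × σ/√n

E = 1.96 × 15.8/√63
  = 1.96 × 1.990613
  = 3.9016

Rounded to 2 decimal places:

3.90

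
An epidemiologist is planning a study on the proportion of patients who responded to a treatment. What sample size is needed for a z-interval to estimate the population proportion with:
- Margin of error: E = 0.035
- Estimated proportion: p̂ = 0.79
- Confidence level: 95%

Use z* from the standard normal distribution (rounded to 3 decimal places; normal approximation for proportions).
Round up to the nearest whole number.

Using z* for proportion z-interval (normal approximation).

For 95% confidence, z* = 1.96 (from standard normal table)

Sample size formula for proportion z-interval: n = z*²p̂(1-p̂)/E²

n = 1.96² × 0.79 × 0.21 / 0.035²
  = 3.8416 × 0.1659 / 0.001225
  = 520.2624

Round up to the nearest whole number: n = 521

521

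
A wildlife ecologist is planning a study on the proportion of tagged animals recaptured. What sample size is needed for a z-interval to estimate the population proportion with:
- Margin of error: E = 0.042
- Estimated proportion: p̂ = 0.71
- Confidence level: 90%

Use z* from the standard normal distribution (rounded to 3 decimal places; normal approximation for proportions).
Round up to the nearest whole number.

Using z* for proportion z-interval (normal approximation).

For 90% confidence, z* = 1.645 (from standard normal table)

Sample size formula for proportion z-interval: n = z*²p̂(1-p̂)/E²

n = 1.645² × 0.71 × 0.29 / 0.042²
  = 2.706025 × 0.2059 / 0.001764
  = 315.8563

Round up to the nearest whole number: n = 316

316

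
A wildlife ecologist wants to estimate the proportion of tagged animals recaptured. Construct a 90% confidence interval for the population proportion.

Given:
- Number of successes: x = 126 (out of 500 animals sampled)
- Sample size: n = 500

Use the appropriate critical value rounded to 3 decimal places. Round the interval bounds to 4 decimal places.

Sample proportion: p̂ = 126/500 = 0.252000

Check conditions for normal approximation:
  np̂ = 126 ≥ 10 ✓
  n(1-p̂) = 374 ≥ 10 ✓

The sample is large enough, so use a z-interval (normal approximation) for the proportion.

For 90% confidence, z* = 1.645 (from standard normal table)

Standard error: SE = √(p̂(1-p̂)/n) = √(0.252000×0.748000/500) = 0.01941628

Margin of error: E = z* × SE = 1.645 × 0.01941628 = 0.031940

Z-interval: p̂ ± E = 0.252000 ± 0.031940 = (0.220060, 0.283940)

Rounded to 4 decimal places:

(0.2201, 0.2839)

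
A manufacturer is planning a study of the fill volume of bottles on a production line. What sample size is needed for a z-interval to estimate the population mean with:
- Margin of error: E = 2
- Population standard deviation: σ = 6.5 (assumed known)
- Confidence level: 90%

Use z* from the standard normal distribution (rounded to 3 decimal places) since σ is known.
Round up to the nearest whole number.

Using z* since population σ is known (z-interval formula).

For 90% confidence, z* = 1.645 (from standard normal table)

Sample size formula for z-interval: n = (z*σ/E)²

n = (1.645 × 6.5 / 2)²
  = (5.346250)²
  = 28.5824

Round up to the nearest whole number: n = 29

29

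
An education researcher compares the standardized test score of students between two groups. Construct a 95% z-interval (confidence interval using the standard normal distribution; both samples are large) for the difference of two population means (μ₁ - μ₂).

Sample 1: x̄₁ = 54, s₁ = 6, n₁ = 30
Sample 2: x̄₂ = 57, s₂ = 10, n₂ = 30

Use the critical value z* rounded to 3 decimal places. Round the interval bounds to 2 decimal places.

Both samples are large (n₁ = 30 ≥ 30, n₂ = 30 ≥ 30), so a z-interval for the difference of means applies.

Point estimate: x̄₁ - x̄₂ = 54 - 57 = -3

Standard error: SE = √(s₁²/n₁ + s₂²/n₂)
= √(6²/30 + 10²/30)
= √(1.200000 + 3.333333)
= 2.129163

For 95% confidence, z* = 1.96 (from standard normal table)
Margin of error: E = z* × SE = 1.96 × 2.129163 = 4.1732

Z-interval: (x̄₁ - x̄₂) ± E = -3 ± 4.1732 = (-7.1732, 1.1732)

Rounded to 2 decimal places:

(-7.17, 1.17)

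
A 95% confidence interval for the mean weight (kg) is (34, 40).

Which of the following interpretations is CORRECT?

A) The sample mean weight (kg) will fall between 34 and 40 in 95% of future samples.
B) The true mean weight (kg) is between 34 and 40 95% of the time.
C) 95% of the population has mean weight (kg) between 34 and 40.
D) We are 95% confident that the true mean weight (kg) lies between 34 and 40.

A confidence interval represents our confidence in the procedure, not a probability statement about the parameter.

Key concept: If we repeated this sampling process many times and computed a 95% CI each time, about 95% of those intervals would contain the true population parameter.

For this specific interval (34, 40):
- Midpoint (point estimate): 37
- Margin of error: 3

The correct interpretation is the one stating confidence that the true parameter lies in the interval — option D.

D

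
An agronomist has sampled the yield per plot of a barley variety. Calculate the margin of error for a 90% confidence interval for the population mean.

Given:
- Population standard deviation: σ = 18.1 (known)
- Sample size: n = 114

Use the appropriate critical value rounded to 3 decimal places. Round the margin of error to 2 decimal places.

The population standard deviation σ is known, so use the z-interval margin of error formula.

For 90% confidence, z* = 1.645 (from standard normal table)

Margin of error formula for z-interval: E = z* × σ/√n

E = 1.645 × 18.1/√114
  = 1.645 × 1.695220
  = 2.7886

Rounded to 2 decimal places:

2.79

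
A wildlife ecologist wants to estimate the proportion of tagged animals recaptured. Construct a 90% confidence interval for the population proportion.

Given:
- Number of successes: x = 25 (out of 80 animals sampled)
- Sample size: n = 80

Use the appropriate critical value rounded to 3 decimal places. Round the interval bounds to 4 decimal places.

Sample proportion: p̂ = 25/80 = 0.312500

Check conditions for normal approximation:
  np̂ = 25 ≥ 10 ✓
  n(1-p̂) = 55 ≥ 10 ✓

The sample is large enough, so use a z-interval (normal approximation) for the proportion.

For 90% confidence, z* = 1.645 (from standard normal table)

Standard error: SE = √(p̂(1-p̂)/n) = √(0.312500×0.687500/80) = 0.05182226

Margin of error: E = z* × SE = 1.645 × 0.05182226 = 0.085248

Z-interval: p̂ ± E = 0.312500 ± 0.085248 = (0.227252, 0.397748)

Rounded to 4 decimal places:

(0.2273, 0.3977)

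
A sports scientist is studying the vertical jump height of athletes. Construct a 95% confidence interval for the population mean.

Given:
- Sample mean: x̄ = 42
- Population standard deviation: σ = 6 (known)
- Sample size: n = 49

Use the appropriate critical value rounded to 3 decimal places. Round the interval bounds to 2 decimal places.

The population standard deviation σ is known, so use a z-interval (standard normal critical value).

For 95% confidence, z* = 1.96 (from standard normal table)

Standard error: SE = σ/√n = 6/√49 = 0.857143

Margin of error: E = z* × SE = 1.96 × 0.857143 = 1.6800

Z-interval: x̄ ± E = 42 ± 1.6800 = (40.3200, 43.6800)

Rounded to 2 decimal places:

(40.32, 43.68)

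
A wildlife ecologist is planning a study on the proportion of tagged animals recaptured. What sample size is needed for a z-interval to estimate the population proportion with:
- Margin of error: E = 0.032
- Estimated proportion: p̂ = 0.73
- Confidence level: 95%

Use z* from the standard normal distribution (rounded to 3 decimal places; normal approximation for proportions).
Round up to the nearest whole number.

Using z* for proportion z-interval (normal approximation).

For 95% confidence, z* = 1.96 (from standard normal table)

Sample size formula for proportion z-interval: n = z*²p̂(1-p̂)/E²

n = 1.96² × 0.73 × 0.27 / 0.032²
  = 3.8416 × 0.1971 / 0.001024
  = 739.4330

Round up to the nearest whole number: n = 740

740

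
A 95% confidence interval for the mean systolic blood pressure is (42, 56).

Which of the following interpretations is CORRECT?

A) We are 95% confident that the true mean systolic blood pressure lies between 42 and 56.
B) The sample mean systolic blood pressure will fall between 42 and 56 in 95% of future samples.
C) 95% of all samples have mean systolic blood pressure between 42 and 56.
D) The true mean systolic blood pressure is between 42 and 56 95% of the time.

A confidence interval represents our confidence in the procedure, not a probability statement about the parameter.

Key concept: If we repeated this sampling process many times and computed a 95% CI each time, about 95% of those intervals would contain the true population parameter.

For this specific interval (42, 56):
- Midpoint (point estimate): 49
- Margin of error: 7

The correct interpretation is the one stating confidence that the true parameter lies in the interval — option A.

A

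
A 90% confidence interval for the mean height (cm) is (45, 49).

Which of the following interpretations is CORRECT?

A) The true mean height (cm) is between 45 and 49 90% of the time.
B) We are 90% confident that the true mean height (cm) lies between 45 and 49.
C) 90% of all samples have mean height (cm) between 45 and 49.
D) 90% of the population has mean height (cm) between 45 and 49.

A confidence interval represents our confidence in the procedure, not a probability statement about the parameter.

Key concept: If we repeated this sampling process many times and computed a 90% CI each time, about 90% of those intervals would contain the true population parameter.

For this specific interval (45, 49):
- Midpoint (point estimate): 47
- Margin of error: 2

The correct interpretation is the one stating confidence that the true parameter lies in the interval — option B.

B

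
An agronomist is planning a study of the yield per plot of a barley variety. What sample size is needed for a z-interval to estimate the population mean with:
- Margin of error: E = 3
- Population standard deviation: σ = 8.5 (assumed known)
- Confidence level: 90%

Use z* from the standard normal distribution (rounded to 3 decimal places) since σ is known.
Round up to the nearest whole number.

Using z* since population σ is known (z-interval formula).

For 90% confidence, z* = 1.645 (from standard normal table)

Sample size formula for z-interval: n = (z*σ/E)²

n = (1.645 × 8.5 / 3)²
  = (4.660833)²
  = 21.7234

Round up to the nearest whole number: n = 22

22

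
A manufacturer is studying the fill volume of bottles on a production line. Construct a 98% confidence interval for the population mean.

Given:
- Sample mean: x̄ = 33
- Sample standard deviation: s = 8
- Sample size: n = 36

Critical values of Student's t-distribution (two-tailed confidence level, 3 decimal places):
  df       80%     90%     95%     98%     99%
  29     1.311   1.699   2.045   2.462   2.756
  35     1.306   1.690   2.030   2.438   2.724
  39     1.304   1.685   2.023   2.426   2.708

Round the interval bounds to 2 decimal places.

The population standard deviation σ is unknown (only the sample standard deviation s is given), so use a t-interval with df = n - 1 = 36 - 1 = 35.

For 98% confidence with df = 35, t* = 2.438 (from t-table)

Standard error: SE = s/√n = 8/√36 = 1.333333

Margin of error: E = t* × SE = 2.438 × 1.333333 = 3.2507

T-interval: x̄ ± E = 33 ± 3.2507 = (29.7493, 36.2507)

Rounded to 2 decimal places:

(29.75, 36.25)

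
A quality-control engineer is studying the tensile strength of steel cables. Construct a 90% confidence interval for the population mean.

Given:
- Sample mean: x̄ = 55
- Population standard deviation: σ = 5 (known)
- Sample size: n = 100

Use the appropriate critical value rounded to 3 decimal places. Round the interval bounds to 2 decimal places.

The population standard deviation σ is known, so use a z-interval (standard normal critical value).

For 90% confidence, z* = 1.645 (from standard normal table)

Standard error: SE = σ/√n = 5/√100 = 0.500000

Margin of error: E = z* × SE = 1.645 × 0.500000 = 0.8225

Z-interval: x̄ ± E = 55 ± 0.8225 = (54.1775, 55.8225)

Rounded to 2 decimal places:

(54.18, 55.82)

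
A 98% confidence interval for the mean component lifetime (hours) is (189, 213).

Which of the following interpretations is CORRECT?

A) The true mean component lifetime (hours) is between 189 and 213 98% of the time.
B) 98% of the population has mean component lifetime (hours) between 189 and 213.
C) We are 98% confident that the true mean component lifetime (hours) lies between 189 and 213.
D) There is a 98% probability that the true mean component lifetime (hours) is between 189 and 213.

A confidence interval represents our confidence in the procedure, not a probability statement about the parameter.

Key concept: If we repeated this sampling process many times and computed a 98% CI each time, about 98% of those intervals would contain the true population parameter.

For this specific interval (189, 213):
- Midpoint (point estimate): 201
- Margin of error: 12

The correct interpretation is the one stating confidence that the true parameter lies in the interval — option C.

C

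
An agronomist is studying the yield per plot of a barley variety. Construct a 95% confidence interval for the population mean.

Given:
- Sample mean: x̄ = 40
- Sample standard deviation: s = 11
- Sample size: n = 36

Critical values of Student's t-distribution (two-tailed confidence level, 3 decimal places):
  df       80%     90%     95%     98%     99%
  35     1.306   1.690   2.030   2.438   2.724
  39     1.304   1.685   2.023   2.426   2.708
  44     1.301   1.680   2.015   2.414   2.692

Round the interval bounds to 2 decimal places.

The population standard deviation σ is unknown (only the sample standard deviation s is given), so use a t-interval with df = n - 1 = 36 - 1 = 35.

For 95% confidence with df = 35, t* = 2.030 (from t-table)

Standard error: SE = s/√n = 11/√36 = 1.833333

Margin of error: E = t* × SE = 2.030 × 1.833333 = 3.7217

T-interval: x̄ ± E = 40 ± 3.7217 = (36.2783, 43.7217)

Rounded to 2 decimal places:

(36.28, 43.72)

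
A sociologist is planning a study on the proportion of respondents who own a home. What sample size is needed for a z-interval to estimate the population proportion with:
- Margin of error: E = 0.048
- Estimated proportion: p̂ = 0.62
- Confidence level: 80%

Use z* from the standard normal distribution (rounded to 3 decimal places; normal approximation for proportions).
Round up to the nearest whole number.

Using z* for proportion z-interval (normal approximation).

For 80% confidence, z* = 1.282 (from standard normal table)

Sample size formula for proportion z-interval: n = z*²p̂(1-p̂)/E²

n = 1.282² × 0.62 × 0.38 / 0.048²
  = 1.643524 × 0.2356 / 0.002304
  = 168.0617

Round up to the nearest whole number: n = 169

169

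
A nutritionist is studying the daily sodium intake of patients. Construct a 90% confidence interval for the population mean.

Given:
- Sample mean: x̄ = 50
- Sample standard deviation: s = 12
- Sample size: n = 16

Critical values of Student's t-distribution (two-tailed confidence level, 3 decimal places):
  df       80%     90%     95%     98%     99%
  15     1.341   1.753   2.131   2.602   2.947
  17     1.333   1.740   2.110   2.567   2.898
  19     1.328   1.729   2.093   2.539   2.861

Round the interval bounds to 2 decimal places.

The population standard deviation σ is unknown (only the sample standard deviation s is given), so use a t-interval with df = n - 1 = 16 - 1 = 15.

For 90% confidence with df = 15, t* = 1.753 (from t-table)

Standard error: SE = s/√n = 12/√16 = 3.000000

Margin of error: E = t* × SE = 1.753 × 3.000000 = 5.2590

T-interval: x̄ ± E = 50 ± 5.2590 = (44.7410, 55.2590)

Rounded to 2 decimal places:

(44.74, 55.26)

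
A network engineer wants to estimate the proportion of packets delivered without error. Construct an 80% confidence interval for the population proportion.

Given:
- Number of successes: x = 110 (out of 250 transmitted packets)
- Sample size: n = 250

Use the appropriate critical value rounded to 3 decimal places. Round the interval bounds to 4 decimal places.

Sample proportion: p̂ = 110/250 = 0.440000

Check conditions for normal approximation:
  np̂ = 110 ≥ 10 ✓
  n(1-p̂) = 140 ≥ 10 ✓

The sample is large enough, so use a z-interval (normal approximation) for the proportion.

For 80% confidence, z* = 1.282 (from standard normal table)

Standard error: SE = √(p̂(1-p̂)/n) = √(0.440000×0.560000/250) = 0.03139427

Margin of error: E = z* × SE = 1.282 × 0.03139427 = 0.040247

Z-interval: p̂ ± E = 0.440000 ± 0.040247 = (0.399753, 0.480247)

Rounded to 4 decimal places:

(0.3998, 0.4802)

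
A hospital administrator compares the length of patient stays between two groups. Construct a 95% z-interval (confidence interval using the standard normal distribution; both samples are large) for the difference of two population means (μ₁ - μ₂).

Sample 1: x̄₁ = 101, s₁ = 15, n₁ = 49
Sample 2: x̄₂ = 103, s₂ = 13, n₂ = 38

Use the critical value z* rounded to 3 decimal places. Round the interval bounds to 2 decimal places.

Both samples are large (n₁ = 49 ≥ 30, n₂ = 38 ≥ 30), so a z-interval for the difference of means applies.

Point estimate: x̄₁ - x̄₂ = 101 - 103 = -2

Standard error: SE = √(s₁²/n₁ + s₂²/n₂)
= √(15²/49 + 13²/38)
= √(4.591837 + 4.447368)
= 3.006527

For 95% confidence, z* = 1.96 (from standard normal table)
Margin of error: E = z* × SE = 1.96 × 3.006527 = 5.8928

Z-interval: (x̄₁ - x̄₂) ± E = -2 ± 5.8928 = (-7.8928, 3.8928)

Rounded to 2 decimal places:

(-7.89, 3.89)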